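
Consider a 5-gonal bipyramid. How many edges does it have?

A bipyramid over an n-gon has 2n triangular faces and n + 2 vertices: V = 5 + 2 = 7, E = 3·5 = 15, F = 2·5 = 10.

15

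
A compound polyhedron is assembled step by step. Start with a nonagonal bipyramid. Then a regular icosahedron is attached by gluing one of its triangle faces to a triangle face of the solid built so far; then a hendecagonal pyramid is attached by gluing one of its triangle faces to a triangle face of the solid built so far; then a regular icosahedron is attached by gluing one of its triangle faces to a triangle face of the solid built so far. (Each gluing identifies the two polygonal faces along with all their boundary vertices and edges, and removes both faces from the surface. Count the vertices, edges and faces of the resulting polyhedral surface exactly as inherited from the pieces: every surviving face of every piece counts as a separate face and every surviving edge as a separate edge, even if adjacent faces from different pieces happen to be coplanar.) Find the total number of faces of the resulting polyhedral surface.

64

A nonagonal bipyramid: V=11, E=27, F=18.
Attach a regular icosahedron (V=12, E=30, F=20) along a 3-gon: merge 3 vertices and 3 edges, delete both glued faces → V=20, E=54, F=36.
Attach a hendecagonal pyramid (V=12, E=22, F=12) along a 3-gon: merge 3 vertices and 3 edges, delete both glued faces → V=29, E=73, F=46.
Attach a regular icosahedron (V=12, E=30, F=20) along a 3-gon: merge 3 vertices and 3 edges, delete both glued faces → V=38, E=100, F=64.
Check: V − E + F = 38 − 100 + 64 = 2.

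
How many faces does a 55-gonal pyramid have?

56

A pyramid on an n-gon base has one n-gon and n triangles: V = 55 + 1 = 56, E = 2·55 = 110, F = 55 + 1 = 56.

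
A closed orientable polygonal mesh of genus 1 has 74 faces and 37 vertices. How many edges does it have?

111

For a closed orientable surface of genus 1, χ = 2 − 2·1 = 0.
E = V + F − (0) = 37 + 74 − (0) = 111.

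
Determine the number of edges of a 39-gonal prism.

117

A prism on an n-gon has two n-gon bases and n rectangular sides: V = 2·39 = 78, E = 3·39 = 117, F = 39 + 2 = 41.
Check: V − E + F = 78 − 117 + 41 = 2.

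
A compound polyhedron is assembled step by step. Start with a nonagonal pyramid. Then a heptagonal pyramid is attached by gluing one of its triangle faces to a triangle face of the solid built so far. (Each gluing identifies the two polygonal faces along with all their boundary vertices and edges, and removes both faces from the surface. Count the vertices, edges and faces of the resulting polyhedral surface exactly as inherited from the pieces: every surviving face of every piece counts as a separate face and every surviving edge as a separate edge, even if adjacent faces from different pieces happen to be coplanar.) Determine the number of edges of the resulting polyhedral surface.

A nonagonal pyramid: V=10, E=18, F=10.
Attach a heptagonal pyramid (V=8, E=14, F=8) along a 3-gon: merge 3 vertices and 3 edges, delete both glued faces → V=15, E=29, F=16.
Check: V − E + F = 15 − 29 + 16 = 2.

29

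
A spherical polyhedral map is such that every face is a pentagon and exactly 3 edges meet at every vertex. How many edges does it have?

Each face has 5 edges and each edge borders two faces, so 2E = 5F.
Each vertex has degree 3, so 3V = 2E and hence V = 5F/3.
Euler: V − E + F = 2 ⇒ (5F/3) − (5F/2) + F = 2.
Multiply by 6: (10 − 15 + 6)F = 12, i.e. 1F = 12.
So F = 12, E = 5·12/2 = 30, V = 5·12/3 = 20.

30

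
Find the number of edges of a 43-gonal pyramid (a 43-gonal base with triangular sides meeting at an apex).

A pyramid on an n-gon base has one n-gon and n triangles: V = 43 + 1 = 44, E = 2·43 = 86, F = 43 + 1 = 44.

86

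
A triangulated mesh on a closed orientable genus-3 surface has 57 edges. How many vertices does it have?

15

χ = 2 − 2·3 = -4, and every face is a triangle so 3F = 2E.
F = 2E/3 = 38. Then V = -4 + E − F = -4 + 57 − 38 = 15.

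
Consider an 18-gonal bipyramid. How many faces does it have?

A bipyramid over an n-gon has 2n triangular faces and n + 2 vertices: V = 18 + 2 = 20, E = 3·18 = 54, F = 2·18 = 36.

36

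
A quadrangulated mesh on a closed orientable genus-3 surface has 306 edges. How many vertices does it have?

149

χ = 2 − 2·3 = -4, and every face is a square so 4F = 2E.
F = 2E/4 = 153. Then V = -4 + E − F = -4 + 306 − 153 = 149.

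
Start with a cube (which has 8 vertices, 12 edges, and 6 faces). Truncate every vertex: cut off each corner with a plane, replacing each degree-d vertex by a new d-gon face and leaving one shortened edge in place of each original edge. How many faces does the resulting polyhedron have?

14

Truncation replaces each original edge-end by a new vertex, so V′ = 2E = 24.
Each original edge survives, and each old vertex of degree d contributes d new edges; summing degrees gives Σd = 2E, so E′ = E + 2E = 3E = 36.
Each original face survives and each original vertex becomes one new face: F′ = F + V = 14.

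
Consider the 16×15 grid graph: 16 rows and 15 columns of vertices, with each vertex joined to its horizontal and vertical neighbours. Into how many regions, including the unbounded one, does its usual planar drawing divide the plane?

The grid has V = 16·15 = 240 vertices and E = 16·14 + 15·15 = 449 edges.
F = 2 − V + E = 2 − 240 + 449 = 211.

211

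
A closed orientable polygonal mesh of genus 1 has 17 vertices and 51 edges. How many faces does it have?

For a closed orientable surface of genus 1, χ = 2 − 2·1 = 0.
F = 0 − V + E = 0 − 17 + 51 = 34.

34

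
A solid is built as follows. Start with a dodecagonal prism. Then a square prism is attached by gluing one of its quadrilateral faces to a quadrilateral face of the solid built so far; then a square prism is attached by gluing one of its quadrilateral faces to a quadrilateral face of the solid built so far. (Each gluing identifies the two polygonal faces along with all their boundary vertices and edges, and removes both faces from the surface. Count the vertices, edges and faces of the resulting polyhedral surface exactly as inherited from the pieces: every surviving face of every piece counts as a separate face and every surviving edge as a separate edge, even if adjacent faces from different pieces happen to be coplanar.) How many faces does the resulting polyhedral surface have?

A dodecagonal prism: V=24, E=36, F=14.
Attach a square prism (V=8, E=12, F=6) along a 4-gon: merge 4 vertices and 4 edges, delete both glued faces → V=28, E=44, F=18.
Attach a square prism (V=8, E=12, F=6) along a 4-gon: merge 4 vertices and 4 edges, delete both glued faces → V=32, E=52, F=22.
Check: V − E + F = 32 − 52 + 22 = 2.

22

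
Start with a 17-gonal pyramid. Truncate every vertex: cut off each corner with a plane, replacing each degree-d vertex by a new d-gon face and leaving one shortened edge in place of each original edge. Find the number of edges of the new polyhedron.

102

The base solid has V = 18, E = 34, F = 18.
Truncation replaces each original edge-end by a new vertex, so V′ = 2E = 68.
Each original edge survives, and each old vertex of degree d contributes d new edges; summing degrees gives Σd = 2E, so E′ = E + 2E = 3E = 102.
Each original face survives and each original vertex becomes one new face: F′ = F + V = 36.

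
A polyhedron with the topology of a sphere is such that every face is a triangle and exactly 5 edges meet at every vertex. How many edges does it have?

30

Each face has 3 edges and each edge borders two faces, so 2E = 3F.
Each vertex has degree 5, so 5V = 2E and hence V = 3F/5.
Euler: V − E + F = 2 ⇒ (3F/5) − (3F/2) + F = 2.
Multiply by 10: (6 − 15 + 10)F = 20, i.e. 1F = 20.
So F = 20, E = 3·20/2 = 30, V = 3·20/5 = 12.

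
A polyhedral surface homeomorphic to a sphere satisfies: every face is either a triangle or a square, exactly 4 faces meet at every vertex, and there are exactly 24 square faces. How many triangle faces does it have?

Let x be the number of triangles; then F = 24 + x.
Edge–face incidences: 2E = 4·24 + 3·x = 96 + 3x.
Every vertex has degree 4, so 4V = 2E.
Euler: V − E + F = 2 ⇒ (2E)/4 − E + (24 + x) = 2.
Multiply by 8: 2·(2E) − 4·(2E) + 8·(24 + x) = 16, i.e. 192 + 8x − 2·(96 + 3x) = 16.
Collecting terms: 2x = 16, so x = 8.
Then 2E = 96 + 3·8 = 120, so E = 60, V = 2E/4 = 30, F = 24 + 8 = 32.

8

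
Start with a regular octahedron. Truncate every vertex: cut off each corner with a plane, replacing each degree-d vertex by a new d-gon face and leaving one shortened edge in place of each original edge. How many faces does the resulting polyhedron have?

14

The base solid has V = 6, E = 12, F = 8.
Truncation replaces each original edge-end by a new vertex, so V′ = 2E = 24.
Each original edge survives, and each old vertex of degree d contributes d new edges; summing degrees gives Σd = 2E, so E′ = E + 2E = 3E = 36.
Each original face survives and each original vertex becomes one new face: F′ = F + V = 14.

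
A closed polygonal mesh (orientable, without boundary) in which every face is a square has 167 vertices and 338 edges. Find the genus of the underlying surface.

Every face is a square and each edge borders two faces, so 4F = 2·338, giving F = 169.
χ = V − E + F = 167 − 338 + 169 = -2.
For a closed orientable surface χ = 2 − 2g, so g = (2 − (-2))/2 = 2.

2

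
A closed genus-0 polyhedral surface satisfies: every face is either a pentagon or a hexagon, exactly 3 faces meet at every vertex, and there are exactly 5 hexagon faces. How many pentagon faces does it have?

Let x be the number of pentagons; then F = 5 + x.
Edge–face incidences: 2E = 6·5 + 5·x = 30 + 5x.
Every vertex has degree 3, so 3V = 2E.
Euler: V − E + F = 2 ⇒ (2E)/3 − E + (5 + x) = 2.
Multiply by 6: 2·(2E) − 3·(2E) + 6·(5 + x) = 12, i.e. 30 + 6x − (30 + 5x) = 12.
Collecting terms: x = 12.
Then 2E = 30 + 5·12 = 90, so E = 45, V = 2E/3 = 30, F = 5 + 12 = 17.

12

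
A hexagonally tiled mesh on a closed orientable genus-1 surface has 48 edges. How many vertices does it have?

32

χ = 2 − 2·1 = 0, and every face is a hexagon so 6F = 2E.
F = 2E/6 = 16. Then V = 0 + E − F = 0 + 48 − 16 = 32.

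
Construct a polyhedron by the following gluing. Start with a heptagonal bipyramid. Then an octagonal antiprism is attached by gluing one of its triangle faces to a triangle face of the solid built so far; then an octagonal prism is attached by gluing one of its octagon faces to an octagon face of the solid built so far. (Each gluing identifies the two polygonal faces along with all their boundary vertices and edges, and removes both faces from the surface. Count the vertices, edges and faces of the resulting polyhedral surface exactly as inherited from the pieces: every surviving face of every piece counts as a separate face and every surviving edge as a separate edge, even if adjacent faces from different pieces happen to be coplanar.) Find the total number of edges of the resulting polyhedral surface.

A heptagonal bipyramid: V=9, E=21, F=14.
Attach an octagonal antiprism (V=16, E=32, F=18) along a 3-gon: merge 3 vertices and 3 edges, delete both glued faces → V=22, E=50, F=30.
Attach an octagonal prism (V=16, E=24, F=10) along an 8-gon: merge 8 vertices and 8 edges, delete both glued faces → V=30, E=66, F=38.
Check: V − E + F = 30 − 66 + 38 = 2.

66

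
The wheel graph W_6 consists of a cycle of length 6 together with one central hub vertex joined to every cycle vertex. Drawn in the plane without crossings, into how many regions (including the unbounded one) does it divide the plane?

W_6 has V = 6 + 1 = 7 vertices and E = 2·6 = 12 edges.
By Euler's formula F = 2 − V + E = 2 − 7 + 12 = 7.

7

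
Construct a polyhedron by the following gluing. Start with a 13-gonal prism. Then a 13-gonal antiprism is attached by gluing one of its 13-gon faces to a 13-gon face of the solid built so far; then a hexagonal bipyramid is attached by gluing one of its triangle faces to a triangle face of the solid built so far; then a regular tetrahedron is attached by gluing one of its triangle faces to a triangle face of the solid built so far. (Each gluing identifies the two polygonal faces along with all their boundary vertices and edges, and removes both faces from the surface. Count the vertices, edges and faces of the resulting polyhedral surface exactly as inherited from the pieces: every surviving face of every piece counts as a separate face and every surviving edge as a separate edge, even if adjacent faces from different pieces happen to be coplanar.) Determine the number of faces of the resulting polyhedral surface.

53

A 13-gonal prism: V=26, E=39, F=15.
Attach a 13-gonal antiprism (V=26, E=52, F=28) along a 13-gon: merge 13 vertices and 13 edges, delete both glued faces → V=39, E=78, F=41.
Attach a hexagonal bipyramid (V=8, E=18, F=12) along a 3-gon: merge 3 vertices and 3 edges, delete both glued faces → V=44, E=93, F=51.
Attach a regular tetrahedron (V=4, E=6, F=4) along a 3-gon: merge 3 vertices and 3 edges, delete both glued faces → V=45, E=96, F=53.
Check: V − E + F = 45 − 96 + 53 = 2.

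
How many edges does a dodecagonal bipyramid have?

A bipyramid over an n-gon has 2n triangular faces and n + 2 vertices: V = 12 + 2 = 14, E = 3·12 = 36, F = 2·12 = 24.

36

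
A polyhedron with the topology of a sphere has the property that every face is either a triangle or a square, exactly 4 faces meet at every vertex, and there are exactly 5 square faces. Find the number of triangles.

8

Let x be the number of triangles; then F = 5 + x.
Edge–face incidences: 2E = 4·5 + 3·x = 20 + 3x.
Every vertex has degree 4, so 4V = 2E.
Euler: V − E + F = 2 ⇒ (2E)/4 − E + (5 + x) = 2.
Multiply by 8: 2·(2E) − 4·(2E) + 8·(5 + x) = 16, i.e. 40 + 8x − 2·(20 + 3x) = 16.
Collecting terms: 2x = 16, so x = 8.
Then 2E = 20 + 3·8 = 44, so E = 22, V = 2E/4 = 11, F = 5 + 8 = 13.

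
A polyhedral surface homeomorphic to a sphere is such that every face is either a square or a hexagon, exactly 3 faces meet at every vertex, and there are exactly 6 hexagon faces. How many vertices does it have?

20

Let x be the number of squares; then F = 6 + x.
Edge–face incidences: 2E = 6·6 + 4·x = 36 + 4x.
Every vertex has degree 3, so 3V = 2E.
Euler: V − E + F = 2 ⇒ (2E)/3 − E + (6 + x) = 2.
Multiply by 6: 2·(2E) − 3·(2E) + 6·(6 + x) = 12, i.e. 36 + 6x − (36 + 4x) = 12.
Collecting terms: 2x = 12, so x = 6.
Then 2E = 36 + 4·6 = 60, so E = 30, V = 2E/3 = 20, F = 6 + 6 = 12.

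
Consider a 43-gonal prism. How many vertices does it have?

86

A prism on an n-gon has two n-gon bases and n rectangular sides: V = 2·43 = 86, E = 3·43 = 129, F = 43 + 2 = 45.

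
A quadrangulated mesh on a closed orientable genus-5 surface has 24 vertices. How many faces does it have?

32

χ = 2 − 2·5 = -8, and every face is a square so 4F = 2E.
V − E + F = -8 with E = 4F/2 gives 24 − (4/2 − 1)·F = -8, so F = 32 and E = 64.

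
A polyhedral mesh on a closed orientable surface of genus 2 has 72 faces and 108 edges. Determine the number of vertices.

34

For a closed orientable surface of genus 2, χ = 2 − 2·2 = -2.
V = -2 + E − F = -2 + 108 − 72 = 34.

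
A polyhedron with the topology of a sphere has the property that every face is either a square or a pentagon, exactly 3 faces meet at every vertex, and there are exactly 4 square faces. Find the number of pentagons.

Let x be the number of pentagons; then F = 4 + x.
Edge–face incidences: 2E = 4·4 + 5·x = 16 + 5x.
Every vertex has degree 3, so 3V = 2E.
Euler: V − E + F = 2 ⇒ (2E)/3 − E + (4 + x) = 2.
Multiply by 6: 2·(2E) − 3·(2E) + 6·(4 + x) = 12, i.e. 24 + 6x − (16 + 5x) = 12.
Collecting terms: x + 8 = 12, so x = 4.
Then 2E = 16 + 5·4 = 36, so E = 18, V = 2E/3 = 12, F = 4 + 4 = 8.

4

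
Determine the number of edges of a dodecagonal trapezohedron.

48

The n-trapezohedron (dual of the n-antiprism) has V = 2·12 + 2 = 26, E = 4·12 = 48, F = 2·12 = 24.
Check: V − E + F = 26 − 48 + 24 = 2.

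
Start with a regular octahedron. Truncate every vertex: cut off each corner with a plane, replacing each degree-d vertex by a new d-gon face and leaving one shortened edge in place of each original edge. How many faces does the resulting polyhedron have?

14

The base solid has V = 6, E = 12, F = 8.
Truncation replaces each original edge-end by a new vertex, so V′ = 2E = 24.
Each original edge survives, and each old vertex of degree d contributes d new edges; summing degrees gives Σd = 2E, so E′ = E + 2E = 3E = 36.
Each original face survives and each original vertex becomes one new face: F′ = F + V = 14.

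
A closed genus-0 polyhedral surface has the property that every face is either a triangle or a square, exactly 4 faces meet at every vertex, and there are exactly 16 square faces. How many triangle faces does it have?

8

Let x be the number of triangles; then F = 16 + x.
Edge–face incidences: 2E = 4·16 + 3·x = 64 + 3x.
Every vertex has degree 4, so 4V = 2E.
Euler: V − E + F = 2 ⇒ (2E)/4 − E + (16 + x) = 2.
Multiply by 8: 2·(2E) − 4·(2E) + 8·(16 + x) = 16, i.e. 128 + 8x − 2·(64 + 3x) = 16.
Collecting terms: 2x = 16, so x = 8.
Then 2E = 64 + 3·8 = 88, so E = 44, V = 2E/4 = 22, F = 16 + 8 = 24.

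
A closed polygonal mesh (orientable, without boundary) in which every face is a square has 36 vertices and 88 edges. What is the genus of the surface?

5

Every face is a square and each edge borders two faces, so 4F = 2·88, giving F = 44.
χ = V − E + F = 36 − 88 + 44 = -8.
For a closed orientable surface χ = 2 − 2g, so g = (2 − (-8))/2 = 5.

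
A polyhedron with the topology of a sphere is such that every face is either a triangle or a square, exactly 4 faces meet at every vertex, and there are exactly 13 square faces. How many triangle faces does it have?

8

Let x be the number of triangles; then F = 13 + x.
Edge–face incidences: 2E = 4·13 + 3·x = 52 + 3x.
Every vertex has degree 4, so 4V = 2E.
Euler: V − E + F = 2 ⇒ (2E)/4 − E + (13 + x) = 2.
Multiply by 8: 2·(2E) − 4·(2E) + 8·(13 + x) = 16, i.e. 104 + 8x − 2·(52 + 3x) = 16.
Collecting terms: 2x = 16, so x = 8.
Then 2E = 52 + 3·8 = 76, so E = 38, V = 2E/4 = 19, F = 13 + 8 = 21.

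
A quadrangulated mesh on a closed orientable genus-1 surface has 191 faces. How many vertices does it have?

χ = 2 − 2·1 = 0, and every face is a square so 4F = 2E.
E = 4·191/2 = 382. Then V = 0 + E − F = 0 + 382 − 191 = 191.

191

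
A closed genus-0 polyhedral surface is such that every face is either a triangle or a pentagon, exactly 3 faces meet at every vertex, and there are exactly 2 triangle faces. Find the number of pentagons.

Let x be the number of pentagons; then F = 2 + x.
Edge–face incidences: 2E = 3·2 + 5·x = 6 + 5x.
Every vertex has degree 3, so 3V = 2E.
Euler: V − E + F = 2 ⇒ (2E)/3 − E + (2 + x) = 2.
Multiply by 6: 2·(2E) − 3·(2E) + 6·(2 + x) = 12, i.e. 12 + 6x − (6 + 5x) = 12.
Collecting terms: x + 6 = 12, so x = 6.
Then 2E = 6 + 5·6 = 36, so E = 18, V = 2E/3 = 12, F = 2 + 6 = 8.

6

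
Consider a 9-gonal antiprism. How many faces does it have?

20

An antiprism on an n-gon has two n-gon caps and 2n triangles: V = 2·9 = 18, E = 4·9 = 36, F = 2·9 + 2 = 20.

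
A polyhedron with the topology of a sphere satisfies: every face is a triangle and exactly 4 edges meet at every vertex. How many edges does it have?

12

Each face has 3 edges and each edge borders two faces, so 2E = 3F.
Each vertex has degree 4, so 4V = 2E and hence V = 3F/4.
Euler: V − E + F = 2 ⇒ (3F/4) − (3F/2) + F = 2.
Multiply by 8: (6 − 12 + 8)F = 16, i.e. 2F = 16.
So F = 8, E = 3·8/2 = 12, V = 3·8/4 = 6.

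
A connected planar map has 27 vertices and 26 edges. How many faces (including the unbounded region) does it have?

Euler's formula for a connected plane graph: V − E + F = 2, so F = 2 − 27 + 26 = 1.

1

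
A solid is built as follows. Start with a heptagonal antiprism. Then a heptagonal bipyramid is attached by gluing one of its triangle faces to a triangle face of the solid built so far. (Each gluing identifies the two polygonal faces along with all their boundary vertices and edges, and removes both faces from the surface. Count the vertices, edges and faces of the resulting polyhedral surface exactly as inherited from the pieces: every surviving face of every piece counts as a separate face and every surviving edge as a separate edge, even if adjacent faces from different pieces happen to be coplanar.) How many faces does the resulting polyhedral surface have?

28

A heptagonal antiprism: V=14, E=28, F=16.
Attach a heptagonal bipyramid (V=9, E=21, F=14) along a 3-gon: merge 3 vertices and 3 edges, delete both glued faces → V=20, E=46, F=28.
Check: V − E + F = 20 − 46 + 28 = 2.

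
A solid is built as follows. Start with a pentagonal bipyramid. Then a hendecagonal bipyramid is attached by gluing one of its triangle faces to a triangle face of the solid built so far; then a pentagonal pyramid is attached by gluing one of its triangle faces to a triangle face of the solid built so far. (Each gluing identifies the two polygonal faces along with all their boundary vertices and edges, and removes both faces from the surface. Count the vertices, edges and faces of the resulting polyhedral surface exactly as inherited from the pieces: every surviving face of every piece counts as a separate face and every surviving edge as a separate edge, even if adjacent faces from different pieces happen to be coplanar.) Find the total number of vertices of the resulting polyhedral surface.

A pentagonal bipyramid: V=7, E=15, F=10.
Attach a hendecagonal bipyramid (V=13, E=33, F=22) along a 3-gon: merge 3 vertices and 3 edges, delete both glued faces → V=17, E=45, F=30.
Attach a pentagonal pyramid (V=6, E=10, F=6) along a 3-gon: merge 3 vertices and 3 edges, delete both glued faces → V=20, E=52, F=34.
Check: V − E + F = 20 − 52 + 34 = 2.

20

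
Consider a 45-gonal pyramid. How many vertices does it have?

A pyramid on an n-gon base has one n-gon and n triangles: V = 45 + 1 = 46, E = 2·45 = 90, F = 45 + 1 = 46.

46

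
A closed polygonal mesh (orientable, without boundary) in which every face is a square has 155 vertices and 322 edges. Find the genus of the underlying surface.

Every face is a square and each edge borders two faces, so 4F = 2·322, giving F = 161.
χ = V − E + F = 155 − 322 + 161 = -6.
For a closed orientable surface χ = 2 − 2g, so g = (2 − (-6))/2 = 4.

4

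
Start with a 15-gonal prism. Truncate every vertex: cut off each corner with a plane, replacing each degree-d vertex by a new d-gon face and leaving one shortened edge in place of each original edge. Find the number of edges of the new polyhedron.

The base solid has V = 30, E = 45, F = 17.
Truncation replaces each original edge-end by a new vertex, so V′ = 2E = 90.
Each original edge survives, and each old vertex of degree d contributes d new edges; summing degrees gives Σd = 2E, so E′ = E + 2E = 3E = 135.
Each original face survives and each original vertex becomes one new face: F′ = F + V = 47.

135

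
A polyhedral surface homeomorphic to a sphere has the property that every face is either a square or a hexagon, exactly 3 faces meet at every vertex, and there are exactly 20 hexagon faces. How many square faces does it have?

6

Let x be the number of squares; then F = 20 + x.
Edge–face incidences: 2E = 6·20 + 4·x = 120 + 4x.
Every vertex has degree 3, so 3V = 2E.
Euler: V − E + F = 2 ⇒ (2E)/3 − E + (20 + x) = 2.
Multiply by 6: 2·(2E) − 3·(2E) + 6·(20 + x) = 12, i.e. 120 + 6x − (120 + 4x) = 12.
Collecting terms: 2x = 12, so x = 6.
Then 2E = 120 + 4·6 = 144, so E = 72, V = 2E/3 = 48, F = 20 + 6 = 26.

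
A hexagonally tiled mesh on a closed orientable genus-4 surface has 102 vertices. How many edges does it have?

χ = 2 − 2·4 = -6, and every face is a hexagon so 6F = 2E.
V − E + F = -6 with E = 6F/2 gives 102 − (6/2 − 1)·F = -6, so F = 54 and E = 162.

162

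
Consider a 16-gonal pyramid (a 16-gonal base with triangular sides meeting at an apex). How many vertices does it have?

17

A pyramid on an n-gon base has one n-gon and n triangles: V = 16 + 1 = 17, E = 2·16 = 32, F = 16 + 1 = 17.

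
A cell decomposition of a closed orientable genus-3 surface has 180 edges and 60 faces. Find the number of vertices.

116

For a closed orientable surface of genus 3, χ = 2 − 2·3 = -4.
V = -4 + E − F = -4 + 180 − 60 = 116.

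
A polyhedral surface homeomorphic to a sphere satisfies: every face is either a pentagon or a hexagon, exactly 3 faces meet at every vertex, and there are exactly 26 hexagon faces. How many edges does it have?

Let x be the number of pentagons; then F = 26 + x.
Edge–face incidences: 2E = 6·26 + 5·x = 156 + 5x.
Every vertex has degree 3, so 3V = 2E.
Euler: V − E + F = 2 ⇒ (2E)/3 − E + (26 + x) = 2.
Multiply by 6: 2·(2E) − 3·(2E) + 6·(26 + x) = 12, i.e. 156 + 6x − (156 + 5x) = 12.
Collecting terms: x = 12.
Then 2E = 156 + 5·12 = 216, so E = 108, V = 2E/3 = 72, F = 26 + 12 = 38.

108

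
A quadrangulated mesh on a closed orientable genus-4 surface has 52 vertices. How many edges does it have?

χ = 2 − 2·4 = -6, and every face is a square so 4F = 2E.
V − E + F = -6 with E = 4F/2 gives 52 − (4/2 − 1)·F = -6, so F = 58 and E = 116.

116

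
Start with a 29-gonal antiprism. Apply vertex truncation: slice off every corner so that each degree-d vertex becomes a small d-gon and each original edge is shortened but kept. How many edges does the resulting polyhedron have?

348

The base solid has V = 58, E = 116, F = 60.
Truncation replaces each original edge-end by a new vertex, so V′ = 2E = 232.
Each original edge survives, and each old vertex of degree d contributes d new edges; summing degrees gives Σd = 2E, so E′ = E + 2E = 3E = 348.
Each original face survives and each original vertex becomes one new face: F′ = F + V = 118.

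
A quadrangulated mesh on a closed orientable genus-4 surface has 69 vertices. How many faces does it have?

χ = 2 − 2·4 = -6, and every face is a square so 4F = 2E.
V − E + F = -6 with E = 4F/2 gives 69 − (4/2 − 1)·F = -6, so F = 75 and E = 150.

75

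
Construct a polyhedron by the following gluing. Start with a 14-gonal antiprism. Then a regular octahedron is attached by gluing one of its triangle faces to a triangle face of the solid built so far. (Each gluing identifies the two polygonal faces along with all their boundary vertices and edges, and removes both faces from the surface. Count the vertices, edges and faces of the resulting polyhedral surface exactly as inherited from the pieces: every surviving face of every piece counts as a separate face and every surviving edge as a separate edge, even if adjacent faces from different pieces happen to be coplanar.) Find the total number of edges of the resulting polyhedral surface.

65

A 14-gonal antiprism: V=28, E=56, F=30.
Attach a regular octahedron (V=6, E=12, F=8) along a 3-gon: merge 3 vertices and 3 edges, delete both glued faces → V=31, E=65, F=36.
Check: V − E + F = 31 − 65 + 36 = 2.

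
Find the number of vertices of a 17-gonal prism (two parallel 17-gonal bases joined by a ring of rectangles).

A prism on an n-gon has two n-gon bases and n rectangular sides: V = 2·17 = 34, E = 3·17 = 51, F = 17 + 2 = 19.
Check: V − E + F = 34 − 51 + 19 = 2.

34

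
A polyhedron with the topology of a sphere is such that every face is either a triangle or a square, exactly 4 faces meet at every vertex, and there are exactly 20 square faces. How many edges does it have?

52

Let x be the number of triangles; then F = 20 + x.
Edge–face incidences: 2E = 4·20 + 3·x = 80 + 3x.
Every vertex has degree 4, so 4V = 2E.
Euler: V − E + F = 2 ⇒ (2E)/4 − E + (20 + x) = 2.
Multiply by 8: 2·(2E) − 4·(2E) + 8·(20 + x) = 16, i.e. 160 + 8x − 2·(80 + 3x) = 16.
Collecting terms: 2x = 16, so x = 8.
Then 2E = 80 + 3·8 = 104, so E = 52, V = 2E/4 = 26, F = 20 + 8 = 28.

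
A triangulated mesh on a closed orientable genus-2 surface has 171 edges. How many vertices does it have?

55

χ = 2 − 2·2 = -2, and every face is a triangle so 3F = 2E.
F = 2E/3 = 114. Then V = -2 + E − F = -2 + 171 − 114 = 55.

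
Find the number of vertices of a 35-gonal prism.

A prism on an n-gon has two n-gon bases and n rectangular sides: V = 2·35 = 70, E = 3·35 = 105, F = 35 + 2 = 37.

70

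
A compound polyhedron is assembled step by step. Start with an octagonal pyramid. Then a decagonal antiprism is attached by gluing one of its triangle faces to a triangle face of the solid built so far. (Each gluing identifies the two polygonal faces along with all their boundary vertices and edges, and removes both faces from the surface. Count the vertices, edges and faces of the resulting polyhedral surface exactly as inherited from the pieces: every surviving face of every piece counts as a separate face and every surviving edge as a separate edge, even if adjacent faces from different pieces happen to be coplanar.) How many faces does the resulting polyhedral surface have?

An octagonal pyramid: V=9, E=16, F=9.
Attach a decagonal antiprism (V=20, E=40, F=22) along a 3-gon: merge 3 vertices and 3 edges, delete both glued faces → V=26, E=53, F=29.
Check: V − E + F = 26 − 53 + 29 = 2.

29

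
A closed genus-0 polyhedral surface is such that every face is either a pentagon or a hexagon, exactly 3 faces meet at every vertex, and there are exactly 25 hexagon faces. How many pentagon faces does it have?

12

Let x be the number of pentagons; then F = 25 + x.
Edge–face incidences: 2E = 6·25 + 5·x = 150 + 5x.
Every vertex has degree 3, so 3V = 2E.
Euler: V − E + F = 2 ⇒ (2E)/3 − E + (25 + x) = 2.
Multiply by 6: 2·(2E) − 3·(2E) + 6·(25 + x) = 12, i.e. 150 + 6x − (150 + 5x) = 12.
Collecting terms: x = 12.
Then 2E = 150 + 5·12 = 210, so E = 105, V = 2E/3 = 70, F = 25 + 12 = 37.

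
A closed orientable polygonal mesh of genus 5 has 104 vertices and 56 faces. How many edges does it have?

168

For a closed orientable surface of genus 5, χ = 2 − 2·5 = -8.
E = V + F − (-8) = 104 + 56 − (-8) = 168.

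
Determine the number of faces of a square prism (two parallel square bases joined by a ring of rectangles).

A prism on an n-gon has two n-gon bases and n rectangular sides: V = 2·4 = 8, E = 3·4 = 12, F = 4 + 2 = 6.

6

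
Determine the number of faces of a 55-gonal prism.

A prism on an n-gon has two n-gon bases and n rectangular sides: V = 2·55 = 110, E = 3·55 = 165, F = 55 + 2 = 57.

57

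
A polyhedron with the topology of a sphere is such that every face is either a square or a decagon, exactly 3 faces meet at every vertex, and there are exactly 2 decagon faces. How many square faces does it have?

10

Let x be the number of squares; then F = 2 + x.
Edge–face incidences: 2E = 10·2 + 4·x = 20 + 4x.
Every vertex has degree 3, so 3V = 2E.
Euler: V − E + F = 2 ⇒ (2E)/3 − E + (2 + x) = 2.
Multiply by 6: 2·(2E) − 3·(2E) + 6·(2 + x) = 12, i.e. 12 + 6x − (20 + 4x) = 12.
Collecting terms: 2x − 8 = 12, so 2x = 20, so x = 10.
Then 2E = 20 + 4·10 = 60, so E = 30, V = 2E/3 = 20, F = 2 + 10 = 12.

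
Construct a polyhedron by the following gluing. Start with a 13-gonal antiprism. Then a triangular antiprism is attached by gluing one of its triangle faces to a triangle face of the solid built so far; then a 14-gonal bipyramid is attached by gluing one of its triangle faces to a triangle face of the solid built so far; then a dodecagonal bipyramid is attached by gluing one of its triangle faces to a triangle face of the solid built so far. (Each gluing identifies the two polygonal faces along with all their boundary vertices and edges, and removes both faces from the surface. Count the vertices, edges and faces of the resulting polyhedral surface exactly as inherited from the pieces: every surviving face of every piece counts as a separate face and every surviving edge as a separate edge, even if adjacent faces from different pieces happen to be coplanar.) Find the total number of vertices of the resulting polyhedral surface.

A 13-gonal antiprism: V=26, E=52, F=28.
Attach a triangular antiprism (V=6, E=12, F=8) along a 3-gon: merge 3 vertices and 3 edges, delete both glued faces → V=29, E=61, F=34.
Attach a 14-gonal bipyramid (V=16, E=42, F=28) along a 3-gon: merge 3 vertices and 3 edges, delete both glued faces → V=42, E=100, F=60.
Attach a dodecagonal bipyramid (V=14, E=36, F=24) along a 3-gon: merge 3 vertices and 3 edges, delete both glued faces → V=53, E=133, F=82.
Check: V − E + F = 53 − 133 + 82 = 2.

53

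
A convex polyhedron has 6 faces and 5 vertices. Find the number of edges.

Here V − E + F = 2.
E = V + F − (2) = 5 + 6 − (2) = 9.

9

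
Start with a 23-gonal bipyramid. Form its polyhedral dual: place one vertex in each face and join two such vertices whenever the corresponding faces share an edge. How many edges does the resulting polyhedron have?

69

The base solid has V = 25, E = 69, F = 46.
The dual swaps V and F and preserves E: V′ = F = 46, E′ = E = 69, F′ = V = 25.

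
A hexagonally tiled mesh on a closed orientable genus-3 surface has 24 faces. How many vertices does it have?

χ = 2 − 2·3 = -4, and every face is a hexagon so 6F = 2E.
E = 6·24/2 = 72. Then V = -4 + E − F = -4 + 72 − 24 = 44.

44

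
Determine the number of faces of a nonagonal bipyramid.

A bipyramid over an n-gon has 2n triangular faces and n + 2 vertices: V = 9 + 2 = 11, E = 3·9 = 27, F = 2·9 = 18.

18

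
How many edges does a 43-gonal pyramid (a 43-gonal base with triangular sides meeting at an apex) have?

86

A pyramid on an n-gon base has one n-gon and n triangles: V = 43 + 1 = 44, E = 2·43 = 86, F = 43 + 1 = 44.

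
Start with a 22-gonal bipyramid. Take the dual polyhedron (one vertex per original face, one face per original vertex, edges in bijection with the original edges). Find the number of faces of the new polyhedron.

The base solid has V = 24, E = 66, F = 44.
The dual swaps V and F and preserves E: V′ = F = 44, E′ = E = 66, F′ = V = 24.

24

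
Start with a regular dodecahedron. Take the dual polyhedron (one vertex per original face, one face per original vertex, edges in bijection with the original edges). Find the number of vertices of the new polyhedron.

12

The base solid has V = 20, E = 30, F = 12.
The dual swaps V and F and preserves E: V′ = F = 12, E′ = E = 30, F′ = V = 20.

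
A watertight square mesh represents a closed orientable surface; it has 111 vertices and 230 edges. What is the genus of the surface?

3

Every face is a square and each edge borders two faces, so 4F = 2·230, giving F = 115.
χ = V − E + F = 111 − 230 + 115 = -4.
For a closed orientable surface χ = 2 − 2g, so g = (2 − (-4))/2 = 3.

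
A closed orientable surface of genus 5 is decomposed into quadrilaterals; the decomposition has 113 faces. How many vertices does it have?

105

χ = 2 − 2·5 = -8, and every face is a square so 4F = 2E.
E = 4·113/2 = 226. Then V = -8 + E − F = -8 + 226 − 113 = 105.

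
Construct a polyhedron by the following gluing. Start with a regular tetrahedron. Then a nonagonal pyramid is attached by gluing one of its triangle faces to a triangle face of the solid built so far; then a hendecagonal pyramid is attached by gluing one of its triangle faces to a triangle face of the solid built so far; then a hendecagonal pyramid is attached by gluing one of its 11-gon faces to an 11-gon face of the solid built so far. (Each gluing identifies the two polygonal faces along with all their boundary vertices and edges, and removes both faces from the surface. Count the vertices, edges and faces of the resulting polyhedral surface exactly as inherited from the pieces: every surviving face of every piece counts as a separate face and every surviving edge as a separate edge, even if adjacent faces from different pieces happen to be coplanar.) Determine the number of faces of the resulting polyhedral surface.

32

A regular tetrahedron: V=4, E=6, F=4.
Attach a nonagonal pyramid (V=10, E=18, F=10) along a 3-gon: merge 3 vertices and 3 edges, delete both glued faces → V=11, E=21, F=12.
Attach a hendecagonal pyramid (V=12, E=22, F=12) along a 3-gon: merge 3 vertices and 3 edges, delete both glued faces → V=20, E=40, F=22.
Attach a hendecagonal pyramid (V=12, E=22, F=12) along an 11-gon: merge 11 vertices and 11 edges, delete both glued faces → V=21, E=51, F=32.
Check: V − E + F = 21 − 51 + 32 = 2.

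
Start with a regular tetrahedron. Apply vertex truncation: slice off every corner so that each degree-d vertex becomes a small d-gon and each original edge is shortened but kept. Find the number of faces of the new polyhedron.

The base solid has V = 4, E = 6, F = 4.
Truncation replaces each original edge-end by a new vertex, so V′ = 2E = 12.
Each original edge survives, and each old vertex of degree d contributes d new edges; summing degrees gives Σd = 2E, so E′ = E + 2E = 3E = 18.
Each original face survives and each original vertex becomes one new face: F′ = F + V = 8.

8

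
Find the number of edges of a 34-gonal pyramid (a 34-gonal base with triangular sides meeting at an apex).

68

A pyramid on an n-gon base has one n-gon and n triangles: V = 34 + 1 = 35, E = 2·34 = 68, F = 34 + 1 = 35.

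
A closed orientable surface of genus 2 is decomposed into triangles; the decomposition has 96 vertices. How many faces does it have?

196

χ = 2 − 2·2 = -2, and every face is a triangle so 3F = 2E.
V − E + F = -2 with E = 3F/2 gives 96 − (3/2 − 1)·F = -2, so F = 196 and E = 294.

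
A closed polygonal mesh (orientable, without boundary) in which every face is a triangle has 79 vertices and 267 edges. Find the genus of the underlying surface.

6

Every face is a triangle and each edge borders two faces, so 3F = 2·267, giving F = 178.
χ = V − E + F = 79 − 267 + 178 = -10.
For a closed orientable surface χ = 2 − 2g, so g = (2 − (-10))/2 = 6.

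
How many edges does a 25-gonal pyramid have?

50

A pyramid on an n-gon base has one n-gon and n triangles: V = 25 + 1 = 26, E = 2·25 = 50, F = 25 + 1 = 26.
Check: V − E + F = 26 − 50 + 26 = 2.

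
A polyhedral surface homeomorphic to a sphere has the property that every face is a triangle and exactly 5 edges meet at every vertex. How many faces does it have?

Each face has 3 edges and each edge borders two faces, so 2E = 3F.
Each vertex has degree 5, so 5V = 2E and hence V = 3F/5.
Euler: V − E + F = 2 ⇒ (3F/5) − (3F/2) + F = 2.
Multiply by 10: (6 − 15 + 10)F = 20, i.e. 1F = 20.
So F = 20, E = 3·20/2 = 30, V = 3·20/5 = 12.

20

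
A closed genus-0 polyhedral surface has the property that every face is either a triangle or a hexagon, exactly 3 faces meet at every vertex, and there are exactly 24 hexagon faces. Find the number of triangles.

Let x be the number of triangles; then F = 24 + x.
Edge–face incidences: 2E = 6·24 + 3·x = 144 + 3x.
Every vertex has degree 3, so 3V = 2E.
Euler: V − E + F = 2 ⇒ (2E)/3 − E + (24 + x) = 2.
Multiply by 6: 2·(2E) − 3·(2E) + 6·(24 + x) = 12, i.e. 144 + 6x − (144 + 3x) = 12.
Collecting terms: 3x = 12, so x = 4.
Then 2E = 144 + 3·4 = 156, so E = 78, V = 2E/3 = 52, F = 24 + 4 = 28.

4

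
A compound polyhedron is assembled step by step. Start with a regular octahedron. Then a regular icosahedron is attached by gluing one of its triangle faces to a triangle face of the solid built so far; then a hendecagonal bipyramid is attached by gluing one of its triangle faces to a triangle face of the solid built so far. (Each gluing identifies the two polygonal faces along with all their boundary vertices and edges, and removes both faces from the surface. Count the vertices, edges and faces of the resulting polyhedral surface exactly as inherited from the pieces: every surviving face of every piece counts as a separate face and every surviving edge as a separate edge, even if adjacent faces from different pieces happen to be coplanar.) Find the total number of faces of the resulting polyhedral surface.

46

A regular octahedron: V=6, E=12, F=8.
Attach a regular icosahedron (V=12, E=30, F=20) along a 3-gon: merge 3 vertices and 3 edges, delete both glued faces → V=15, E=39, F=26.
Attach a hendecagonal bipyramid (V=13, E=33, F=22) along a 3-gon: merge 3 vertices and 3 edges, delete both glued faces → V=25, E=69, F=46.
Check: V − E + F = 25 − 69 + 46 = 2.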